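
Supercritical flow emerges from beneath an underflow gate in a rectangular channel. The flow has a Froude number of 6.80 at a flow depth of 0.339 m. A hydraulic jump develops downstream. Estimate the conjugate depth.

Fr₁ = 6.80 (given).
From the momentum equation for a rectangular channel, y₂/y₁ = ½[√(1 + 8Fr₁²) − 1] = ½[√370.9 − 1] = 9.13.
y₂ = 9.13 × 0.339 = 3.09 m.

y₂ = 3.09 m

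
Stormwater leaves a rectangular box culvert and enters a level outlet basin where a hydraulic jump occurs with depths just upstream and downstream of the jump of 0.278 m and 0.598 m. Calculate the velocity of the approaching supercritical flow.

For a rectangular channel the momentum equation gives q² = ½·g·y₁·y₂·(y₁ + y₂) = ½×9.81×0.278×0.598×0.876 = 0.714.
q = √0.714 = 0.845 m²/s.
V₁ = q/y₁ = 0.845/0.278 = 3.04 m/s.

V₁ = 3.04 m/s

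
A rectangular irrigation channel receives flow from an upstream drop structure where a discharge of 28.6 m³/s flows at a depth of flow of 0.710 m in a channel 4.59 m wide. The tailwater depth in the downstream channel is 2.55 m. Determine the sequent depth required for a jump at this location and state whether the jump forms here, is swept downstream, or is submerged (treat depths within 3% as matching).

y₂ = 3.00 m; the jump is swept downstream

q = Q/b = 28.6/4.59 = 6.23 m²/s; V₁ = q/y₁ = 8.78 m/s. Fr₁ = V₁/√(g·y₁) = 3.33.
By Bélanger, y₂/y₁ = ½[√(1 + 8Fr₁²) − 1] = ½[√89.46 − 1] = 4.23.
y₂ = 4.23 × 0.710 = 3.00 m.
Tailwater y_tw = 2.55 m: y_tw < y₂, so the jump is swept downstream.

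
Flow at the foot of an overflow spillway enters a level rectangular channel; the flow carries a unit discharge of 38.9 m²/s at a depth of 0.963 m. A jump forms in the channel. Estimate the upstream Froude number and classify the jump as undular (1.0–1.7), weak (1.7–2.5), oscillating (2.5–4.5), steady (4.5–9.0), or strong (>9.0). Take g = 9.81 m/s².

V₁ = q/y₁ = 38.9/0.963 = 40.4 m/s. Fr₁ = V₁/√(g·y₁) = 40.4/√(9.81×0.963) = 13.1.
Fr₁ = 13.1 lies in the strong range.

Fr₁ = 13.1; strong jump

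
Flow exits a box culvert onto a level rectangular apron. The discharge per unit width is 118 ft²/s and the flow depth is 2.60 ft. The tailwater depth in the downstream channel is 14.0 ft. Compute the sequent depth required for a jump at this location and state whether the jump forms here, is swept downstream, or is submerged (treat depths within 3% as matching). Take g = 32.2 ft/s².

y₂ = 17.0 ft; the jump is swept downstream

V₁ = q/y₁ = 118/2.60 = 45.4 ft/s. Fr₁ = V₁/√(g·y₁) = 45.4/√(32.2×2.60) = 4.96.
By Bélanger, y₂/y₁ = ½[√(1 + 8Fr₁²) − 1] = ½[√197.8 − 1] = 6.53.
y₂ = 6.53 × 2.60 = 17.0 ft.
Tailwater y_tw = 14.0 ft: y_tw < y₂, so the jump is swept downstream.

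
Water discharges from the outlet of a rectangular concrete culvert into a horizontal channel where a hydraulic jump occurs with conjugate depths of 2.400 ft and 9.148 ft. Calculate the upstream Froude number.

Fr₁ = 3.028

For a rectangular channel the momentum equation gives q² = ½·g·y₁·y₂·(y₁ + y₂) = ½×32.2×2.400×9.148×11.55 = 4082.
q = √4082 = 63.89 ft²/s.
V₁ = q/y₁ = 26.62 ft/s; Fr₁ = V₁/√(g·y₁) = 3.028.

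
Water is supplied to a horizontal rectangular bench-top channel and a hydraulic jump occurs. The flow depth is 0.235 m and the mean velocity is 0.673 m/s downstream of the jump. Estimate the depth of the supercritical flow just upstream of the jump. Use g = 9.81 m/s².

Fr₂ = V₂/√(g·y₂) = 0.673/√(9.81×0.235) = 0.443.
The Bélanger relation is symmetric: y₁/y₂ = ½[√(1 + 8Fr₂²) − 1] = ½[√2.572 − 1] = 0.302.
y₁ = 0.302 × 0.235 = 0.0709 m.

y₁ = 0.0709 m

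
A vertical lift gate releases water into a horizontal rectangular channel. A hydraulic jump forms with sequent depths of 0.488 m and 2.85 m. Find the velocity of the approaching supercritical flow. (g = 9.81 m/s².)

For a rectangular channel the momentum equation gives q² = ½·g·y₁·y₂·(y₁ + y₂) = ½×9.81×0.488×2.85×3.34 = 22.8.
q = √22.8 = 4.77 m²/s.
V₁ = q/y₁ = 4.77/0.488 = 9.78 m/s.

V₁ = 9.78 m/s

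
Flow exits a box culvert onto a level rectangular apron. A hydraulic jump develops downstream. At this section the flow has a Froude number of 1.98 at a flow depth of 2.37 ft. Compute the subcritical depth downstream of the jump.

y₂ = 5.56 ft

Fr₁ = 1.98 (given).
Bélanger equation: y₂/y₁ = ½[√(1 + 8Fr₁²) − 1] = ½[√32.36 − 1] = 2.34.
y₂ = 2.34 × 2.37 = 5.56 ft.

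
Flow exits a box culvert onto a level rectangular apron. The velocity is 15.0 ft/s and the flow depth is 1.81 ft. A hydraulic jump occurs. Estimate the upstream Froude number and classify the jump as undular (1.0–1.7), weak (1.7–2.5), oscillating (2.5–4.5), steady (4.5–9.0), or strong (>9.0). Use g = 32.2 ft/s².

Fr₁ = V₁/√(g·y₁) = 15.0/√(32.2×1.81) = 1.96.
Fr₁ = 1.96 lies in the weak range.

Fr₁ = 1.96; weak jump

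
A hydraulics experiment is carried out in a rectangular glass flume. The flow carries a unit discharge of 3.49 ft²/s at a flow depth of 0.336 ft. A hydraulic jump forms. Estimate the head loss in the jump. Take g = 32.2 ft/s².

V₁ = q/y₁ = 3.49/0.336 = 10.4 ft/s. Fr₁ = V₁/√(g·y₁) = 10.4/√(32.2×0.336) = 3.16.
Sequent-depth ratio: y₂/y₁ = ½[√(1 + 8Fr₁²) − 1] = ½[√80.78 − 1] = 3.99.
y₂ = 3.99 × 0.336 = 1.34 ft.
Head loss: ΔE = (y₂ − y₁)³/(4y₁y₂) = (1.34 − 0.336)³/(4×0.336×1.34) = 1.02/1.80 = 0.564 ft.

ΔE = 0.564 ft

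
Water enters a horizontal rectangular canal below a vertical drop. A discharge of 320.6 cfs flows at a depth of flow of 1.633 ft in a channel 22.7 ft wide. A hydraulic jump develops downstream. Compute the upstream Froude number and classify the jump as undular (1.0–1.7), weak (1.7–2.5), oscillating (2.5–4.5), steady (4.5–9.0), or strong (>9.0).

q = Q/b = 320.6/22.7 = 14.12 ft²/s; V₁ = q/y₁ = 8.649 ft/s. Fr₁ = V₁/√(g·y₁) = 1.193.
Fr₁ = 1.193 lies in the undular range.

Fr₁ = 1.193; undular jump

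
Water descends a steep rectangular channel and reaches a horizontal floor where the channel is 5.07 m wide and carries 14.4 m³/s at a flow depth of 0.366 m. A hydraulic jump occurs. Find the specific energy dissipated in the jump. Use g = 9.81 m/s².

q = Q/b = 14.4/5.07 = 2.84 m²/s; V₁ = q/y₁ = 7.76 m/s. Fr₁ = V₁/√(g·y₁) = 4.10.
By Bélanger, y₂/y₁ = ½[√(1 + 8Fr₁²) − 1] = ½[√135.2 − 1] = 5.31.
y₂ = 5.31 × 0.366 = 1.94 m.
Head loss: ΔE = (y₂ − y₁)³/(4y₁y₂) = (1.94 − 0.366)³/(4×0.366×1.94) = 3.93/2.85 = 1.38 m.

ΔE = 1.38 m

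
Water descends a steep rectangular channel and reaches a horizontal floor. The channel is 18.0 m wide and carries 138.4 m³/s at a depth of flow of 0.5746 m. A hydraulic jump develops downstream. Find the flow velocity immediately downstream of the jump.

V₂ = 1.787 m/s

q = Q/b = 138.4/18.0 = 7.689 m²/s; V₁ = q/y₁ = 13.38 m/s. Fr₁ = V₁/√(g·y₁) = 5.636.
From the momentum equation for a rectangular channel, y₂/y₁ = ½[√(1 + 8Fr₁²) − 1] = ½[√255.13 − 1] = 7.486.
y₂ = 7.486 × 0.5746 = 4.302 m.
V₂ = q/y₂ = 7.689/4.302 = 1.787 m/s.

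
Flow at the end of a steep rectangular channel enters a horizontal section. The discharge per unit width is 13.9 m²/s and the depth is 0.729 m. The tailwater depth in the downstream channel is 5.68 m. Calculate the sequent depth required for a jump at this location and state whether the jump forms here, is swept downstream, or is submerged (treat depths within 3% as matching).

y₂ = 7.00 m; the jump is swept downstream

V₁ = q/y₁ = 13.9/0.729 = 19.1 m/s. Fr₁ = V₁/√(g·y₁) = 19.1/√(9.81×0.729) = 7.13.
By Bélanger, y₂/y₁ = ½[√(1 + 8Fr₁²) − 1] = ½[√407.7 − 1] = 9.60.
y₂ = 9.60 × 0.729 = 7.00 m.
Tailwater y_tw = 5.68 m: y_tw < y₂, so the jump is swept downstream.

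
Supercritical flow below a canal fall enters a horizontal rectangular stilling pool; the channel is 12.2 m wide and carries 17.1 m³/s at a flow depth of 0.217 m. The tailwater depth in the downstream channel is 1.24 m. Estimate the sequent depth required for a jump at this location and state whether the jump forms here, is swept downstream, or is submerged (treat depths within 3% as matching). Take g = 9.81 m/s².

q = Q/b = 17.1/12.2 = 1.40 m²/s; V₁ = q/y₁ = 6.46 m/s. Fr₁ = V₁/√(g·y₁) = 4.43.
From the momentum equation for a rectangular channel, y₂/y₁ = ½[√(1 + 8Fr₁²) − 1] = ½[√157.8 − 1] = 5.78.
y₂ = 5.78 × 0.217 = 1.25 m.
Tailwater y_tw = 1.24 m: y_tw ≈ y₂, so the jump forms here.

y₂ = 1.25 m; the jump forms here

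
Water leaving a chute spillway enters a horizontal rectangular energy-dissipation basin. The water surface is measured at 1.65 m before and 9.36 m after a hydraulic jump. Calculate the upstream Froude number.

For a rectangular channel the momentum equation gives q² = ½·g·y₁·y₂·(y₁ + y₂) = ½×9.81×1.65×9.36×11.0 = 834.
q = √834 = 28.9 m²/s.
V₁ = q/y₁ = 17.5 m/s; Fr₁ = V₁/√(g·y₁) = 4.35.

Fr₁ = 4.35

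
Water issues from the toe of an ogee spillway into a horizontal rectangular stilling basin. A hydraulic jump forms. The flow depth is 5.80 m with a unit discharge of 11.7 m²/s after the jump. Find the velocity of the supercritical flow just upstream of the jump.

V₁ = 15.9 m/s

V₂ = q/y₂ = 11.7/5.80 = 2.02 m/s; Fr₂ = V₂/√(g·y₂) = 0.267.
Applying the sequent-depth relation in reverse, y₁/y₂ = ½[√(1 + 8Fr₂²) − 1] = ½[√1.572 − 1] = 0.127.
y₁ = 0.127 × 5.80 = 0.736 m.
V₁ = q/y₁ = 11.7/0.736 = 15.9 m/s.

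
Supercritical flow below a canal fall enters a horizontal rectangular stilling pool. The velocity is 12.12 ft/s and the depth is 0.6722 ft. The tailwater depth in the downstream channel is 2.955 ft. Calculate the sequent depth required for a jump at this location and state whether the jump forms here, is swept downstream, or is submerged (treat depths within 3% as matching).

Fr₁ = V₁/√(g·y₁) = 12.12/√(32.2×0.6722) = 2.605.
Bélanger equation: y₂/y₁ = ½[√(1 + 8Fr₁²) − 1] = ½[√55.293 − 1] = 3.218.
y₂ = 3.218 × 0.6722 = 2.163 ft.
Tailwater y_tw = 2.955 ft: y_tw > y₂, so the jump is submerged.

y₂ = 2.163 ft; the jump is submerged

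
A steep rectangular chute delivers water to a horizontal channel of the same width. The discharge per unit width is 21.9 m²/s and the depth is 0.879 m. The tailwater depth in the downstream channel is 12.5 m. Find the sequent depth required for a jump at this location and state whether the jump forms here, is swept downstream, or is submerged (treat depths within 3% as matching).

V₁ = q/y₁ = 21.9/0.879 = 24.9 m/s. Fr₁ = V₁/√(g·y₁) = 24.9/√(9.81×0.879) = 8.48.
By Bélanger, y₂/y₁ = ½[√(1 + 8Fr₁²) − 1] = ½[√576.9 − 1] = 11.5.
y₂ = 11.5 × 0.879 = 10.1 m.
Tailwater y_tw = 12.5 m: y_tw > y₂, so the jump is submerged.

y₂ = 10.1 m; the jump is submerged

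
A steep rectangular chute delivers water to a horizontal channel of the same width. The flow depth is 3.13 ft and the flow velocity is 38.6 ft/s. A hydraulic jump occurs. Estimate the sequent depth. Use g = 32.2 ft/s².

y₂ = 15.5 ft

Fr₁ = V₁/√(g·y₁) = 38.6/√(32.2×3.13) = 3.84.
Sequent-depth ratio: y₂/y₁ = ½[√(1 + 8Fr₁²) − 1] = ½[√119.3 − 1] = 4.96.
y₂ = 4.96 × 3.13 = 15.5 ft.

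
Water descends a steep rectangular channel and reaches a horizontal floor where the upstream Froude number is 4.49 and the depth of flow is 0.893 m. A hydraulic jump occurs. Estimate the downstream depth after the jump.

Fr₁ = 4.49 (given).
Conjugate-depth relation: y₂/y₁ = ½[√(1 + 8Fr₁²) − 1] = ½[√162.3 − 1] = 5.87.
y₂ = 5.87 × 0.893 = 5.24 m.

y₂ = 5.24 m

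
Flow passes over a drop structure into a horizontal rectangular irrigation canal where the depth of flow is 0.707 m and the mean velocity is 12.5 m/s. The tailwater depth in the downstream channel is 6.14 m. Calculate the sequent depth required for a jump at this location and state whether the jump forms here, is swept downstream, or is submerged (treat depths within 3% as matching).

y₂ = 4.41 m; the jump is submerged

Fr₁ = V₁/√(g·y₁) = 12.5/√(9.81×0.707) = 4.75.
Bélanger equation: y₂/y₁ = ½[√(1 + 8Fr₁²) − 1] = ½[√181.2 − 1] = 6.23.
y₂ = 6.23 × 0.707 = 4.41 m.
Tailwater y_tw = 6.14 m: y_tw > y₂, so the jump is submerged.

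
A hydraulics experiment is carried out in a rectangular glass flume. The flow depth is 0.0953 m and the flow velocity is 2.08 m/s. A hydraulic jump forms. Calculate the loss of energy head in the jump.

ΔE = 0.0366 m

Fr₁ = V₁/√(g·y₁) = 2.08/√(9.81×0.0953) = 2.15.
From the momentum equation for a rectangular channel, y₂/y₁ = ½[√(1 + 8Fr₁²) − 1] = ½[√38.02 − 1] = 2.58.
y₂ = 2.58 × 0.0953 = 0.246 m.
q = V₁·y₁ = 2.08 × 0.0953 = 0.198 m²/s. V₂ = q/y₂ = 0.198/0.246 = 0.805 m/s. E₁ = y₁ + V₁²/2g = 0.316 m; E₂ = y₂ + V₂²/2g = 0.279 m. ΔE = E₁ − E₂ = 0.0366 m.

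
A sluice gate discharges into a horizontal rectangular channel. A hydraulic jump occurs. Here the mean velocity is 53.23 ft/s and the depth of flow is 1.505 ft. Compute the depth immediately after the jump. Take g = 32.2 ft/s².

Fr₁ = V₁/√(g·y₁) = 53.23/√(32.2×1.505) = 7.646.
By Bélanger, y₂/y₁ = ½[√(1 + 8Fr₁²) − 1] = ½[√468.75 − 1] = 10.33.
y₂ = 10.33 × 1.505 = 15.54 ft.

y₂ = 15.54 ft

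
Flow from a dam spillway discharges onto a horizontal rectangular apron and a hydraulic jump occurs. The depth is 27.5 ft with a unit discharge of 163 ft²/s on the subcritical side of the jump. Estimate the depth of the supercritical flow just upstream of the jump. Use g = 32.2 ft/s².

V₂ = q/y₂ = 163/27.5 = 5.93 ft/s; Fr₂ = V₂/√(g·y₂) = 0.199.
The Bélanger relation is symmetric: y₁/y₂ = ½[√(1 + 8Fr₂²) − 1] = ½[√1.317 − 1] = 0.0739.
y₁ = 0.0739 × 27.5 = 2.03 ft.

y₁ = 2.03 ft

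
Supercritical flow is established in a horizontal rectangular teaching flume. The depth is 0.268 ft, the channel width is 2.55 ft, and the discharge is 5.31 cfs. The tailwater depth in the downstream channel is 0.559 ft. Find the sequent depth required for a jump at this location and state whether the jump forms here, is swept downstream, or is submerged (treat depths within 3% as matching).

y₂ = 0.877 ft; the jump is swept downstream

q = Q/b = 5.31/2.55 = 2.08 ft²/s; V₁ = q/y₁ = 7.77 ft/s. Fr₁ = V₁/√(g·y₁) = 2.64.
By Bélanger, y₂/y₁ = ½[√(1 + 8Fr₁²) − 1] = ½[√56.97 − 1] = 3.27.
y₂ = 3.27 × 0.268 = 0.877 ft.
Tailwater y_tw = 0.559 ft: y_tw < y₂, so the jump is swept downstream.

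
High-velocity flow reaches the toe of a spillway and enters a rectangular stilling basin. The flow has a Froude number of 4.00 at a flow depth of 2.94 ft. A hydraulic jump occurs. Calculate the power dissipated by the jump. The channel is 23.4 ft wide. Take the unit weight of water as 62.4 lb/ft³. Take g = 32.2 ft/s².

P = 3146 hp

Fr₁ = 4.00 (given).
Bélanger equation: y₂/y₁ = ½[√(1 + 8Fr₁²) − 1] = ½[√129.0 − 1] = 5.18.
y₂ = 5.18 × 2.94 = 15.2 ft.
Head loss: ΔE = (y₂ − y₁)³/(4y₁y₂) = (15.2 − 2.94)³/(4×2.94×15.2) = 1855/179 = 10.4 ft.
V₁ = Fr₁·√(g·y₁) = 4.00×√(32.2×2.94) = 38.9 ft/s; q = V₁·y₁ = 114 ft²/s. Q = q·b = 114 × 23.4 = 2677 cfs. P = γ·Q·ΔE/550 = 62.4 × 2677 × 10.4 / 550 = 3146 hp.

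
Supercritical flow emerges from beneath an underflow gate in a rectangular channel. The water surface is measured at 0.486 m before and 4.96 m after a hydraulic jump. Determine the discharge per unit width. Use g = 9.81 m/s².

q = 8.02 m²/s

For a rectangular channel the momentum equation gives q² = ½·g·y₁·y₂·(y₁ + y₂) = ½×9.81×0.486×4.96×5.45 = 64.4.
q = √64.4 = 8.02 m²/s.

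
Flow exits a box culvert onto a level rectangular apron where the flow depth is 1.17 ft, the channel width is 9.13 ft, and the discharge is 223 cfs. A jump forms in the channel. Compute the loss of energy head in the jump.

ΔE = 2.50 ft

q = Q/b = 223/9.13 = 24.4 ft²/s; V₁ = q/y₁ = 20.9 ft/s. Fr₁ = V₁/√(g·y₁) = 3.40.
From the momentum equation for a rectangular channel, y₂/y₁ = ½[√(1 + 8Fr₁²) − 1] = ½[√93.54 − 1] = 4.34.
y₂ = 4.34 × 1.17 = 5.07 ft.
Head loss: ΔE = (y₂ − y₁)³/(4y₁y₂) = (5.07 − 1.17)³/(4×1.17×5.07) = 59.5/23.7 = 2.50 ft.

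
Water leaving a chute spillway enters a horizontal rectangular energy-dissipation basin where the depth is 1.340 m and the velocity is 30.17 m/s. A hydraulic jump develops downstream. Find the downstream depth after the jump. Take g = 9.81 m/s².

y₂ = 15.11 m

Fr₁ = V₁/√(g·y₁) = 30.17/√(9.81×1.340) = 8.321.
Sequent-depth ratio: y₂/y₁ = ½[√(1 + 8Fr₁²) − 1] = ½[√554.95 − 1] = 11.28.
y₂ = 11.28 × 1.340 = 15.11 m.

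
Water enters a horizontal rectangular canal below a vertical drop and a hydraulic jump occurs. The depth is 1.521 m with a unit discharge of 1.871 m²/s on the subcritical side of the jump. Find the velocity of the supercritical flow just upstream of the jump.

V₂ = q/y₂ = 1.871/1.521 = 1.230 m/s; Fr₂ = V₂/√(g·y₂) = 0.3185.
Applying the sequent-depth relation in reverse, y₁/y₂ = ½[√(1 + 8Fr₂²) − 1] = ½[√1.8113 − 1] = 0.1729.
y₁ = 0.1729 × 1.521 = 0.2630 m.
V₁ = q/y₁ = 1.871/0.2630 = 7.114 m/s.

V₁ = 7.114 m/s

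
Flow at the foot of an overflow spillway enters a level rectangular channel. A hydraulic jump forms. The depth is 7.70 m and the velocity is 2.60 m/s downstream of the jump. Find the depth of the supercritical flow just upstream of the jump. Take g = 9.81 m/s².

y₁ = 1.19 m

Fr₂ = V₂/√(g·y₂) = 2.60/√(9.81×7.70) = 0.299.
Applying the sequent-depth relation in reverse, y₁/y₂ = ½[√(1 + 8Fr₂²) − 1] = ½[√1.716 − 1] = 0.155.
y₁ = 0.155 × 7.70 = 1.19 m.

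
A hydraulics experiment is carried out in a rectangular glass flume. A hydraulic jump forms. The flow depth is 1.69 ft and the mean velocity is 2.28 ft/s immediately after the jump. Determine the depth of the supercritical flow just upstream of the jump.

Fr₂ = V₂/√(g·y₂) = 2.28/√(32.2×1.69) = 0.309.
The Bélanger relation is symmetric: y₁/y₂ = ½[√(1 + 8Fr₂²) − 1] = ½[√1.764 − 1] = 0.164.
y₁ = 0.164 × 1.69 = 0.277 ft.

y₁ = 0.277 ft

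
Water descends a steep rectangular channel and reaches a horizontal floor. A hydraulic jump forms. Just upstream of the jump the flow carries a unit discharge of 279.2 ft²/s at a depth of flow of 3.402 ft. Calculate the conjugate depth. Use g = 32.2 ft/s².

y₂ = 36.06 ft

V₁ = q/y₁ = 279.2/3.402 = 82.07 ft/s. Fr₁ = V₁/√(g·y₁) = 82.07/√(32.2×3.402) = 7.841.
Conjugate-depth relation: y₂/y₁ = ½[√(1 + 8Fr₁²) − 1] = ½[√492.88 − 1] = 10.60.
y₂ = 10.60 × 3.402 = 36.06 ft.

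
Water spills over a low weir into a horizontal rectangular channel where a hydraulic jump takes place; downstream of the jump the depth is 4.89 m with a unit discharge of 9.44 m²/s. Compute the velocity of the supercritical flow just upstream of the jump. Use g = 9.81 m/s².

V₂ = q/y₂ = 9.44/4.89 = 1.93 m/s; Fr₂ = V₂/√(g·y₂) = 0.279.
Since the conjugate-depth ratio holds either way, y₁/y₂ = ½[√(1 + 8Fr₂²) − 1] = ½[√1.621 − 1] = 0.137.
y₁ = 0.137 × 4.89 = 0.668 m.
V₁ = q/y₁ = 9.44/0.668 = 14.1 m/s.

V₁ = 14.1 m/s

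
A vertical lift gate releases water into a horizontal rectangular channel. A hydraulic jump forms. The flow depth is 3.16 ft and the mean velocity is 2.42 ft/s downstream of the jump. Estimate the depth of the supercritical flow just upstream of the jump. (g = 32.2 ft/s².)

Fr₂ = V₂/√(g·y₂) = 2.42/√(32.2×3.16) = 0.240.
Since the conjugate-depth ratio holds either way, y₁/y₂ = ½[√(1 + 8Fr₂²) − 1] = ½[√1.460 − 1] = 0.104.
y₁ = 0.104 × 3.16 = 0.329 ft.

y₁ = 0.329 ft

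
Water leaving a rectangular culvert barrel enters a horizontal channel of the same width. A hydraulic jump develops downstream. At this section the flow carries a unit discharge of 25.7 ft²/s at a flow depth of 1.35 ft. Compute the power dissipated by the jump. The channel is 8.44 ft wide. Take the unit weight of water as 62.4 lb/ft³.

P = 41.0 hp

V₁ = q/y₁ = 25.7/1.35 = 19.0 ft/s. Fr₁ = V₁/√(g·y₁) = 19.0/√(32.2×1.35) = 2.89.
Bélanger equation: y₂/y₁ = ½[√(1 + 8Fr₁²) − 1] = ½[√67.70 − 1] = 3.61.
y₂ = 3.61 × 1.35 = 4.88 ft.
Head loss: ΔE = (y₂ − y₁)³/(4y₁y₂) = (4.88 − 1.35)³/(4×1.35×4.88) = 43.9/26.3 = 1.67 ft.
Q = q·b = 25.7 × 8.44 = 217 cfs. P = γ·Q·ΔE/550 = 62.4 × 217 × 1.67 / 550 = 41.0 hp.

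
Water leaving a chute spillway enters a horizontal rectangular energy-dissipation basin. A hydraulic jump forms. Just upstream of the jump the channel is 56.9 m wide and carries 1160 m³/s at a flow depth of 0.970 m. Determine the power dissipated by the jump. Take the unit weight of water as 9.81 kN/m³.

q = Q/b = 1160/56.9 = 20.4 m²/s; V₁ = q/y₁ = 21.0 m/s. Fr₁ = V₁/√(g·y₁) = 6.81.
Bélanger equation: y₂/y₁ = ½[√(1 + 8Fr₁²) − 1] = ½[√372.4 − 1] = 9.15.
y₂ = 9.15 × 0.970 = 8.87 m.
V₂ = q/y₂ = 20.4/8.87 = 2.30 m/s. E₁ = y₁ + V₁²/2g = 23.5 m; E₂ = y₂ + V₂²/2g = 9.14 m. ΔE = E₁ − E₂ = 14.3 m.
P = γ·Q·ΔE = 9.81 × 1160 × 14.3 = 163194 kW.

P = 163194 kW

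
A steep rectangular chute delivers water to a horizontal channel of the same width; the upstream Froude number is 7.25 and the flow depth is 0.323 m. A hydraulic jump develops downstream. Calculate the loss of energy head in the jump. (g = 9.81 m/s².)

ΔE = 5.57 m

Fr₁ = 7.25 (given).
Bélanger equation: y₂/y₁ = ½[√(1 + 8Fr₁²) − 1] = ½[√421.5 − 1] = 9.77.
y₂ = 9.77 × 0.323 = 3.15 m.
Head loss: ΔE = (y₂ − y₁)³/(4y₁y₂) = (3.15 − 0.323)³/(4×0.323×3.15) = 22.7/4.08 = 5.57 m.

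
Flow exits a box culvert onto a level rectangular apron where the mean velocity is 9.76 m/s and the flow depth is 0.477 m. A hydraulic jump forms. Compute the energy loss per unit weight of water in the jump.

ΔE = 2.38 m

Fr₁ = V₁/√(g·y₁) = 9.76/√(9.81×0.477) = 4.51.
Sequent-depth ratio: y₂/y₁ = ½[√(1 + 8Fr₁²) − 1] = ½[√163.9 − 1] = 5.90.
y₂ = 5.90 × 0.477 = 2.81 m.
q = V₁·y₁ = 9.76 × 0.477 = 4.66 m²/s. V₂ = q/y₂ = 4.66/2.81 = 1.65 m/s. E₁ = y₁ + V₁²/2g = 5.33 m; E₂ = y₂ + V₂²/2g = 2.95 m. ΔE = E₁ − E₂ = 2.38 m.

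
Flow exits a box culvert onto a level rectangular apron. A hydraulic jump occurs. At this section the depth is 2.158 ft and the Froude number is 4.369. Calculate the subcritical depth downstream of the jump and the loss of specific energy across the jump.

Fr₁ = 4.369 (given).
From the momentum equation for a rectangular channel, y₂/y₁ = ½[√(1 + 8Fr₁²) − 1] = ½[√153.71 − 1] = 5.699.
y₂ = 5.699 × 2.158 = 12.30 ft.
Head loss: ΔE = (y₂ − y₁)³/(4y₁y₂) = (12.30 − 2.158)³/(4×2.158×12.30) = 1043/106.2 = 9.822 ft.

y₂ = 12.30 ft; ΔE = 9.822 ft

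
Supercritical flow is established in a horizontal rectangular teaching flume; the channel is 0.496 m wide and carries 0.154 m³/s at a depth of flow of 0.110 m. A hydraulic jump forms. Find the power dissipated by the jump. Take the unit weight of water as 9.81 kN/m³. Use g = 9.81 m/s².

P = 0.165 kW

q = Q/b = 0.154/0.496 = 0.310 m²/s; V₁ = q/y₁ = 2.82 m/s. Fr₁ = V₁/√(g·y₁) = 2.72.
Conjugate-depth relation: y₂/y₁ = ½[√(1 + 8Fr₁²) − 1] = ½[√60.06 − 1] = 3.38.
y₂ = 3.38 × 0.110 = 0.371 m.
Head loss: ΔE = (y₂ − y₁)³/(4y₁y₂) = (0.371 − 0.110)³/(4×0.110×0.371) = 0.0178/0.163 = 0.109 m.
P = γ·Q·ΔE = 9.81 × 0.154 × 0.109 = 0.165 kW.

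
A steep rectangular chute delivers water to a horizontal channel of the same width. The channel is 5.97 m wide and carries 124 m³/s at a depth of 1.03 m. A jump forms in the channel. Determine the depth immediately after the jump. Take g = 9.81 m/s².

y₂ = 8.74 m

q = Q/b = 124/5.97 = 20.8 m²/s; V₁ = q/y₁ = 20.2 m/s. Fr₁ = V₁/√(g·y₁) = 6.34.
Sequent-depth ratio: y₂/y₁ = ½[√(1 + 8Fr₁²) − 1] = ½[√323.0 − 1] = 8.49.
y₂ = 8.49 × 1.03 = 8.74 m.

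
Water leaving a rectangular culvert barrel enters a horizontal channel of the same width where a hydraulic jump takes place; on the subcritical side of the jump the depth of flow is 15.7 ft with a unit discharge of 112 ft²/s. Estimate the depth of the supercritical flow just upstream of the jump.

y₁ = 2.70 ft

V₂ = q/y₂ = 112/15.7 = 7.13 ft/s; Fr₂ = V₂/√(g·y₂) = 0.317.
Since the conjugate-depth ratio holds either way, y₁/y₂ = ½[√(1 + 8Fr₂²) − 1] = ½[√1.805 − 1] = 0.172.
y₁ = 0.172 × 15.7 = 2.70 ft.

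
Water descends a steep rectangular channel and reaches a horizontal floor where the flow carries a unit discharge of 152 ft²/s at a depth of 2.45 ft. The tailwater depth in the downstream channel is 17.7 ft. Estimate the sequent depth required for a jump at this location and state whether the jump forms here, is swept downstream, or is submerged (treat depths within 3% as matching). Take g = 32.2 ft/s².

y₂ = 23.0 ft; the jump is swept downstream

V₁ = q/y₁ = 152/2.45 = 62.0 ft/s. Fr₁ = V₁/√(g·y₁) = 62.0/√(32.2×2.45) = 6.99.
Sequent-depth ratio: y₂/y₁ = ½[√(1 + 8Fr₁²) − 1] = ½[√391.3 − 1] = 9.39.
y₂ = 9.39 × 2.45 = 23.0 ft.
Tailwater y_tw = 17.7 ft: y_tw < y₂, so the jump is swept downstream.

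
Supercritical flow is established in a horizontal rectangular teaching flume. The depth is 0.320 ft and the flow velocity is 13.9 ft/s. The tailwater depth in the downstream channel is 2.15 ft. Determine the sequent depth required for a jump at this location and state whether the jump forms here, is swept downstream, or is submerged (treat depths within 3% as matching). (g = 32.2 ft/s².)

y₂ = 1.81 ft; the jump is submerged

Fr₁ = V₁/√(g·y₁) = 13.9/√(32.2×0.320) = 4.33.
By Bélanger, y₂/y₁ = ½[√(1 + 8Fr₁²) − 1] = ½[√151.0 − 1] = 5.64.
y₂ = 5.64 × 0.320 = 1.81 ft.
Tailwater y_tw = 2.15 ft: y_tw > y₂, so the jump is submerged.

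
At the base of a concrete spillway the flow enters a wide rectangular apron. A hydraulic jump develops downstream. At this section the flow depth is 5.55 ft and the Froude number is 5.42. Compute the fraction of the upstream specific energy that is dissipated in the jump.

Fr₁ = 5.42 (given).
Sequent-depth ratio: y₂/y₁ = ½[√(1 + 8Fr₁²) − 1] = ½[√236.0 − 1] = 7.18.
y₂ = 7.18 × 5.55 = 39.9 ft.
E₁ = y₁(1 + Fr₁²/2) = 5.55×(1 + 5.42²/2) = 87.1 ft. ΔE = (y₂ − y₁)³/(4y₁y₂) = 45.6 ft. ΔE/E₁ = 45.6/87.1 = 0.524.

ΔE/E₁ = 0.524 (52.4%)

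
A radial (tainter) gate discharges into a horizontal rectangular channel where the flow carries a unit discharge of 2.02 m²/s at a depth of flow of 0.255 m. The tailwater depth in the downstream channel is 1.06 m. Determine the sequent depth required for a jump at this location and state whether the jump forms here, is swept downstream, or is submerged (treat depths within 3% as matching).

y₂ = 1.68 m; the jump is swept downstream

V₁ = q/y₁ = 2.02/0.255 = 7.92 m/s. Fr₁ = V₁/√(g·y₁) = 7.92/√(9.81×0.255) = 5.01.
Bélanger equation: y₂/y₁ = ½[√(1 + 8Fr₁²) − 1] = ½[√201.7 − 1] = 6.60.
y₂ = 6.60 × 0.255 = 1.68 m.
Tailwater y_tw = 1.06 m: y_tw < y₂, so the jump is swept downstream.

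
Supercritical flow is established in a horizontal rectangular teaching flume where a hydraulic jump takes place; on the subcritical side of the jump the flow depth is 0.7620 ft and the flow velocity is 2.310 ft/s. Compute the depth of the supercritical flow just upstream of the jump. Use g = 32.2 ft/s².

Fr₂ = V₂/√(g·y₂) = 2.310/√(32.2×0.7620) = 0.4663.
Applying the sequent-depth relation in reverse, y₁/y₂ = ½[√(1 + 8Fr₂²) − 1] = ½[√2.7398 − 1] = 0.3276.
y₁ = 0.3276 × 0.7620 = 0.2496 ft.

y₁ = 0.2496 ft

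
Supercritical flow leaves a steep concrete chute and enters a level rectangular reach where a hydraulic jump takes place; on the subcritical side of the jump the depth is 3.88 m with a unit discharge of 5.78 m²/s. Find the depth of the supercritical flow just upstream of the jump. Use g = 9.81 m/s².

V₂ = q/y₂ = 5.78/3.88 = 1.49 m/s; Fr₂ = V₂/√(g·y₂) = 0.241.
Applying the sequent-depth relation in reverse, y₁/y₂ = ½[√(1 + 8Fr₂²) − 1] = ½[√1.466 − 1] = 0.105.
y₁ = 0.105 × 3.88 = 0.409 m.

y₁ = 0.409 m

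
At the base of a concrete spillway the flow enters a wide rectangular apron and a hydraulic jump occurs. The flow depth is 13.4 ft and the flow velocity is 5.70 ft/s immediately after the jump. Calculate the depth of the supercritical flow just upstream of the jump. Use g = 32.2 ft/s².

y₁ = 1.78 ft

Fr₂ = V₂/√(g·y₂) = 5.70/√(32.2×13.4) = 0.274.
Applying the sequent-depth relation in reverse, y₁/y₂ = ½[√(1 + 8Fr₂²) − 1] = ½[√1.602 − 1] = 0.133.
y₁ = 0.133 × 13.4 = 1.78 ft.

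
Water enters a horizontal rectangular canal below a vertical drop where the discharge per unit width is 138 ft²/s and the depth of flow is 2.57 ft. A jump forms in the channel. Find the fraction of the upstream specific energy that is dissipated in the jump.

V₁ = q/y₁ = 138/2.57 = 53.7 ft/s. Fr₁ = V₁/√(g·y₁) = 53.7/√(32.2×2.57) = 5.90.
Bélanger equation: y₂/y₁ = ½[√(1 + 8Fr₁²) − 1] = ½[√279.7 − 1] = 7.86.
y₂ = 7.86 × 2.57 = 20.2 ft.
E₁ = y₁ + V₁²/2g = 47.3 ft. ΔE = (y₂ − y₁)³/(4y₁y₂) = 26.4 ft. ΔE/E₁ = 26.4/47.3 = 0.558.

ΔE/E₁ = 0.558 (55.8%)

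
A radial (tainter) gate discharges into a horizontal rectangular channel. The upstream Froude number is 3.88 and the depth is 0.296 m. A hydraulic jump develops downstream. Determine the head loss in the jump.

Fr₁ = 3.88 (given).
Conjugate-depth relation: y₂/y₁ = ½[√(1 + 8Fr₁²) − 1] = ½[√121.4 − 1] = 5.01.
y₂ = 5.01 × 0.296 = 1.48 m.
V₁ = Fr₁·√(g·y₁) = 3.88×√(9.81×0.296) = 6.61 m/s; q = V₁·y₁ = 1.96 m²/s. V₂ = q/y₂ = 1.96/1.48 = 1.32 m/s. E₁ = y₁ + V₁²/2g = 2.52 m; E₂ = y₂ + V₂²/2g = 1.57 m. ΔE = E₁ − E₂ = 0.952 m.

ΔE = 0.952 m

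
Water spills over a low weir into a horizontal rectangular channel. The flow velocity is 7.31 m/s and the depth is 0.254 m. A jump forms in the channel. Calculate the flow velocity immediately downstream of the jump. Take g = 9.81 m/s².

Fr₁ = V₁/√(g·y₁) = 7.31/√(9.81×0.254) = 4.63.
By Bélanger, y₂/y₁ = ½[√(1 + 8Fr₁²) − 1] = ½[√172.6 − 1] = 6.07.
y₂ = 6.07 × 0.254 = 1.54 m.
q = V₁·y₁ = 7.31 × 0.254 = 1.86 m²/s.
V₂ = q/y₂ = 1.86/1.54 = 1.20 m/s.

V₂ = 1.20 m/s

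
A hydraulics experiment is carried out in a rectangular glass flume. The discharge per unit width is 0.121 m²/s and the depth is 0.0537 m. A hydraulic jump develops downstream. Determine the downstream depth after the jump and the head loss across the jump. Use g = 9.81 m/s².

V₁ = q/y₁ = 0.121/0.0537 = 2.25 m/s. Fr₁ = V₁/√(g·y₁) = 2.25/√(9.81×0.0537) = 3.10.
Conjugate-depth relation: y₂/y₁ = ½[√(1 + 8Fr₁²) − 1] = ½[√78.10 − 1] = 3.92.
y₂ = 3.92 × 0.0537 = 0.210 m.
V₂ = q/y₂ = 0.121/0.210 = 0.575 m/s. E₁ = y₁ + V₁²/2g = 0.312 m; E₂ = y₂ + V₂²/2g = 0.227 m. ΔE = E₁ − E₂ = 0.0852 m.

y₂ = 0.210 m; ΔE = 0.0852 m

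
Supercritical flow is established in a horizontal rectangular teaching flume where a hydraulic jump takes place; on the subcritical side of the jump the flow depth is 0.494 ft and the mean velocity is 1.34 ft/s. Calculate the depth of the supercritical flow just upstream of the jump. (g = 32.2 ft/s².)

y₁ = 0.0937 ft

Fr₂ = V₂/√(g·y₂) = 1.34/√(32.2×0.494) = 0.336.
From the momentum equation (using Fr₂), y₁/y₂ = ½[√(1 + 8Fr₂²) − 1] = ½[√1.903 − 1] = 0.190.
y₁ = 0.190 × 0.494 = 0.0937 ft.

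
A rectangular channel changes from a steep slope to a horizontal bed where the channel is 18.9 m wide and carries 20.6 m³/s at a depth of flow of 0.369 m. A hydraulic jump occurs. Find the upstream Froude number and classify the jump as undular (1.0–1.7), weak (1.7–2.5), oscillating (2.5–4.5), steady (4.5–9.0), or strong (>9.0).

Fr₁ = 1.55; undular jump

q = Q/b = 20.6/18.9 = 1.09 m²/s; V₁ = q/y₁ = 2.95 m/s. Fr₁ = V₁/√(g·y₁) = 1.55.
Fr₁ = 1.55 lies in the undular range.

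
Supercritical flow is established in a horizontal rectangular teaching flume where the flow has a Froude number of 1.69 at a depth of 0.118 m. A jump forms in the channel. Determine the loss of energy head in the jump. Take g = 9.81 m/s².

ΔE = 0.0127 m

Fr₁ = 1.69 (given).
By Bélanger, y₂/y₁ = ½[√(1 + 8Fr₁²) − 1] = ½[√23.85 − 1] = 1.94.
y₂ = 1.94 × 0.118 = 0.229 m.
Head loss: ΔE = (y₂ − y₁)³/(4y₁y₂) = (0.229 − 0.118)³/(4×0.118×0.229) = 0.00137/0.108 = 0.0127 m.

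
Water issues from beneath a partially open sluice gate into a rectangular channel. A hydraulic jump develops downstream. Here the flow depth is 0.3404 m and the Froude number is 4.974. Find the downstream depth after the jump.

y₂ = 2.230 m

Fr₁ = 4.974 (given).
Bélanger equation: y₂/y₁ = ½[√(1 + 8Fr₁²) − 1] = ½[√198.93 − 1] = 6.552.
y₂ = 6.552 × 0.3404 = 2.230 m.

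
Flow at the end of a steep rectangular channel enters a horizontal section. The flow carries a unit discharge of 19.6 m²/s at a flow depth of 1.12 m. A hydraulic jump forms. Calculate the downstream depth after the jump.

V₁ = q/y₁ = 19.6/1.12 = 17.5 m/s. Fr₁ = V₁/√(g·y₁) = 17.5/√(9.81×1.12) = 5.28.
From the momentum equation for a rectangular channel, y₂/y₁ = ½[√(1 + 8Fr₁²) − 1] = ½[√224.0 − 1] = 6.98.
y₂ = 6.98 × 1.12 = 7.82 m.

y₂ = 7.82 m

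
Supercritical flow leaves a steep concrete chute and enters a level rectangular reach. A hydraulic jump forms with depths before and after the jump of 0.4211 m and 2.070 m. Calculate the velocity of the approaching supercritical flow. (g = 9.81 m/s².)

V₁ = 7.750 m/s

For a rectangular channel the momentum equation gives q² = ½·g·y₁·y₂·(y₁ + y₂) = ½×9.81×0.4211×2.070×2.491 = 10.65.
q = √10.65 = 3.264 m²/s.
V₁ = q/y₁ = 3.264/0.4211 = 7.750 m/s.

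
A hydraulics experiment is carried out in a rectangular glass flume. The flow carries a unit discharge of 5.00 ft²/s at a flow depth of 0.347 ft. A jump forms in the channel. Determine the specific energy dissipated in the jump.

ΔE = 1.52 ft

V₁ = q/y₁ = 5.00/0.347 = 14.4 ft/s. Fr₁ = V₁/√(g·y₁) = 14.4/√(32.2×0.347) = 4.31.
By Bélanger, y₂/y₁ = ½[√(1 + 8Fr₁²) − 1] = ½[√149.7 − 1] = 5.62.
y₂ = 5.62 × 0.347 = 1.95 ft.
V₂ = q/y₂ = 5.00/1.95 = 2.57 ft/s. E₁ = y₁ + V₁²/2g = 3.57 ft; E₂ = y₂ + V₂²/2g = 2.05 ft. ΔE = E₁ − E₂ = 1.52 ft.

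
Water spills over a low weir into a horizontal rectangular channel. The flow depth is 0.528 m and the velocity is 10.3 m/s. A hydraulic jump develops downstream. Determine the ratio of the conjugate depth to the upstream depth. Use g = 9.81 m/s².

y₂/y₁ = 5.92

Fr₁ = V₁/√(g·y₁) = 10.3/√(9.81×0.528) = 4.53.
Sequent-depth ratio: y₂/y₁ = ½[√(1 + 8Fr₁²) − 1] = ½[√164.9 − 1] = 5.92.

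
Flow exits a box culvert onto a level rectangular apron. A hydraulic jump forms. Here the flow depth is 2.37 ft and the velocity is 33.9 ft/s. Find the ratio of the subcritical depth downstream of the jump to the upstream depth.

y₂/y₁ = 5.01

Fr₁ = V₁/√(g·y₁) = 33.9/√(32.2×2.37) = 3.88.
Conjugate-depth relation: y₂/y₁ = ½[√(1 + 8Fr₁²) − 1] = ½[√121.5 − 1] = 5.01.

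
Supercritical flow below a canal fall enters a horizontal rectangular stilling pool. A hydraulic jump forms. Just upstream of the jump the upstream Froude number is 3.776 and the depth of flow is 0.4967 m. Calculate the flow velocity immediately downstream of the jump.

Fr₁ = 3.776 (given).
Conjugate-depth relation: y₂/y₁ = ½[√(1 + 8Fr₁²) − 1] = ½[√115.07 − 1] = 4.863.
y₂ = 4.863 × 0.4967 = 2.416 m.
V₁ = Fr₁·√(g·y₁) = 3.776×√(9.81×0.4967) = 8.335 m/s; q = V₁·y₁ = 4.140 m²/s.
V₂ = q/y₂ = 4.140/2.416 = 1.714 m/s.

V₂ = 1.714 m/s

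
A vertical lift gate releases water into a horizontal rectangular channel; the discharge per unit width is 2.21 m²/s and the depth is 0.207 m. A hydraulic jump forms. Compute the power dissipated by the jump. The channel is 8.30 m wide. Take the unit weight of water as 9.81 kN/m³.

V₁ = q/y₁ = 2.21/0.207 = 10.7 m/s. Fr₁ = V₁/√(g·y₁) = 10.7/√(9.81×0.207) = 7.49.
Conjugate-depth relation: y₂/y₁ = ½[√(1 + 8Fr₁²) − 1] = ½[√450.0 − 1] = 10.1.
y₂ = 10.1 × 0.207 = 2.09 m.
V₂ = q/y₂ = 2.21/2.09 = 1.06 m/s. E₁ = y₁ + V₁²/2g = 6.02 m; E₂ = y₂ + V₂²/2g = 2.15 m. ΔE = E₁ − E₂ = 3.87 m.
Q = q·b = 2.21 × 8.30 = 18.3 m³/s. P = γ·Q·ΔE = 9.81 × 18.3 × 3.87 = 696 kW.

P = 696 kW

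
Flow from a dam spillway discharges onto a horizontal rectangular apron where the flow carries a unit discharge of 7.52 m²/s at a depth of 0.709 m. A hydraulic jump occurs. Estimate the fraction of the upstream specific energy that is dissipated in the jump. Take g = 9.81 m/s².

ΔE/E₁ = 0.394 (39.4%)

V₁ = q/y₁ = 7.52/0.709 = 10.6 m/s. Fr₁ = V₁/√(g·y₁) = 10.6/√(9.81×0.709) = 4.02.
From the momentum equation for a rectangular channel, y₂/y₁ = ½[√(1 + 8Fr₁²) − 1] = ½[√130.4 − 1] = 5.21.
y₂ = 5.21 × 0.709 = 3.69 m.
E₁ = y₁ + V₁²/2g = 6.44 m. ΔE = (y₂ − y₁)³/(4y₁y₂) = 2.54 m. ΔE/E₁ = 2.54/6.44 = 0.394.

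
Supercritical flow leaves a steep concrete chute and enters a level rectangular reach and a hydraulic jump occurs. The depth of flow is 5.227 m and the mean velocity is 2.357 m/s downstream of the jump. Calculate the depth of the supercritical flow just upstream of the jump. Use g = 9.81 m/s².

y₁ = 0.9573 m

Fr₂ = V₂/√(g·y₂) = 2.357/√(9.81×5.227) = 0.3292.
Since the conjugate-depth ratio holds either way, y₁/y₂ = ½[√(1 + 8Fr₂²) − 1] = ½[√1.8667 − 1] = 0.1831.
y₁ = 0.1831 × 5.227 = 0.9573 m.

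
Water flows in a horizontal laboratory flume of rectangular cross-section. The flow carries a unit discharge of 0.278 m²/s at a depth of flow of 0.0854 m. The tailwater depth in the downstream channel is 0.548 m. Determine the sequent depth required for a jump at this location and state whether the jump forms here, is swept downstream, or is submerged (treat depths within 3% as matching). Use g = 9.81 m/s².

y₂ = 0.389 m; the jump is submerged

V₁ = q/y₁ = 0.278/0.0854 = 3.26 m/s. Fr₁ = V₁/√(g·y₁) = 3.26/√(9.81×0.0854) = 3.56.
Bélanger equation: y₂/y₁ = ½[√(1 + 8Fr₁²) − 1] = ½[√102.2 − 1] = 4.55.
y₂ = 4.55 × 0.0854 = 0.389 m.
Tailwater y_tw = 0.548 m: y_tw > y₂, so the jump is submerged.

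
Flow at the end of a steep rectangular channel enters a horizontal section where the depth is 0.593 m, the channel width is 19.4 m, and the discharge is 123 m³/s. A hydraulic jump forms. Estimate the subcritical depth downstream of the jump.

q = Q/b = 123/19.4 = 6.34 m²/s; V₁ = q/y₁ = 10.7 m/s. Fr₁ = V₁/√(g·y₁) = 4.43.
Conjugate-depth relation: y₂/y₁ = ½[√(1 + 8Fr₁²) − 1] = ½[√158.2 − 1] = 5.79.
y₂ = 5.79 × 0.593 = 3.43 m.

y₂ = 3.43 m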